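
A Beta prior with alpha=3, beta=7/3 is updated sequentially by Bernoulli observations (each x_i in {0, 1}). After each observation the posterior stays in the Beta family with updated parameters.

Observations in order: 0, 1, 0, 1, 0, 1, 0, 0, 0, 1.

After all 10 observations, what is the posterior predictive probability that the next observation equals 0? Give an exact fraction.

obs 1: x=0 → posterior Beta(3, 10/3)
obs 2: x=1 → posterior Beta(4, 10/3)
obs 3: x=0 → posterior Beta(4, 13/3)
obs 4: x=1 → posterior Beta(5, 13/3)
obs 5: x=0 → posterior Beta(5, 16/3)
obs 6: x=1 → posterior Beta(6, 16/3)
obs 7: x=0 → posterior Beta(6, 19/3)
obs 8: x=0 → posterior Beta(6, 22/3)
obs 9: x=0 → posterior Beta(6, 25/3)
obs 10: x=1 → posterior Beta(7, 25/3)

25/46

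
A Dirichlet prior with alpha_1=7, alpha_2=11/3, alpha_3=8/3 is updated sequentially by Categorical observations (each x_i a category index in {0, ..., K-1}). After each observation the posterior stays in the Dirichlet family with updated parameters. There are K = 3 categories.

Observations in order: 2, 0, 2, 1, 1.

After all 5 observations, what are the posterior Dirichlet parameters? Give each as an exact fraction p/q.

alpha_1=8, alpha_2=17/3, alpha_3=14/3

obs 1: x=2 → posterior Dirichlet(7, 11/3, 11/3)
obs 2: x=0 → posterior Dirichlet(8, 11/3, 11/3)
obs 3: x=2 → posterior Dirichlet(8, 11/3, 14/3)
obs 4: x=1 → posterior Dirichlet(8, 14/3, 14/3)
obs 5: x=1 → posterior Dirichlet(8, 17/3, 14/3)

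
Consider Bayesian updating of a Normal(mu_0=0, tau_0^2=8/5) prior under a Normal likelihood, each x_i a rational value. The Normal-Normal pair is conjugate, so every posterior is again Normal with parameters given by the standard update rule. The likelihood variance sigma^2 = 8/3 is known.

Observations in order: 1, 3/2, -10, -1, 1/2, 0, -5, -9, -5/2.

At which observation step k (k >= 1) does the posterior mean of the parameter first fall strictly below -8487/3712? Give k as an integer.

k = 9

obs 1: x=1 → posterior Normal(3/8, 1)
obs 2: x=3/2 → posterior Normal(15/22, 8/11)
obs 3: x=-10 → posterior Normal(-45/28, 4/7)
obs 4: x=-1 → posterior Normal(-3/2, 8/17)
obs 5: x=1/2 → posterior Normal(-6/5, 2/5)
obs 6: x=0 → posterior Normal(-24/23, 8/23)
obs 7: x=-5 → posterior Normal(-3/2, 4/13)
obs 8: x=-9 → posterior Normal(-66/29, 8/29)
obs 9: x=-5/2 → posterior Normal(-147/64, 1/4)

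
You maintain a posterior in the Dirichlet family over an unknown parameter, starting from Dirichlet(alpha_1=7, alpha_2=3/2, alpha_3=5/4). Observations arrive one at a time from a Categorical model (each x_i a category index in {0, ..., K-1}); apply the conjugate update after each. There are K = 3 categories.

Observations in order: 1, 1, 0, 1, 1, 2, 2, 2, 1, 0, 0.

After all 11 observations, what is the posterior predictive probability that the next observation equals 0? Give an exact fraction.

40/83

obs 1: x=1 → posterior Dirichlet(7, 5/2, 5/4)
obs 2: x=1 → posterior Dirichlet(7, 7/2, 5/4)
obs 3: x=0 → posterior Dirichlet(8, 7/2, 5/4)
obs 4: x=1 → posterior Dirichlet(8, 9/2, 5/4)
obs 5: x=1 → posterior Dirichlet(8, 11/2, 5/4)
obs 6: x=2 → posterior Dirichlet(8, 11/2, 9/4)
obs 7: x=2 → posterior Dirichlet(8, 11/2, 13/4)
obs 8: x=2 → posterior Dirichlet(8, 11/2, 17/4)
obs 9: x=1 → posterior Dirichlet(8, 13/2, 17/4)
obs 10: x=0 → posterior Dirichlet(9, 13/2, 17/4)
obs 11: x=0 → posterior Dirichlet(10, 13/2, 17/4)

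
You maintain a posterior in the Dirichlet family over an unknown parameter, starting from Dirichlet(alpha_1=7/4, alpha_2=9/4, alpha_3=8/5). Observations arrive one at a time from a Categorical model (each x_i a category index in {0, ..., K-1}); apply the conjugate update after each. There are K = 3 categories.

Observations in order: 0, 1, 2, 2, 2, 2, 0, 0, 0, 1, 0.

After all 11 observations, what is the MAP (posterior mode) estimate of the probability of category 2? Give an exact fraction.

obs 1: x=0 → posterior Dirichlet(11/4, 9/4, 8/5)
obs 2: x=1 → posterior Dirichlet(11/4, 13/4, 8/5)
obs 3: x=2 → posterior Dirichlet(11/4, 13/4, 13/5)
obs 4: x=2 → posterior Dirichlet(11/4, 13/4, 18/5)
obs 5: x=2 → posterior Dirichlet(11/4, 13/4, 23/5)
obs 6: x=2 → posterior Dirichlet(11/4, 13/4, 28/5)
obs 7: x=0 → posterior Dirichlet(15/4, 13/4, 28/5)
obs 8: x=0 → posterior Dirichlet(19/4, 13/4, 28/5)
obs 9: x=0 → posterior Dirichlet(23/4, 13/4, 28/5)
obs 10: x=1 → posterior Dirichlet(23/4, 17/4, 28/5)
obs 11: x=0 → posterior Dirichlet(27/4, 17/4, 28/5)

23/68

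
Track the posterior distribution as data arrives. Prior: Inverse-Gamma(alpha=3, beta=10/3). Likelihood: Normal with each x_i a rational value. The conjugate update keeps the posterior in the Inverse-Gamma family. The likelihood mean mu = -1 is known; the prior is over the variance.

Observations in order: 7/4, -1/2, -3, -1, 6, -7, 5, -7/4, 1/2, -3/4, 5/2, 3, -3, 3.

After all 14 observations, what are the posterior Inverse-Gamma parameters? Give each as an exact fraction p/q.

obs 1: x=7/4 → posterior Inverse-Gamma(7/2, 683/96)
obs 2: x=-1/2 → posterior Inverse-Gamma(4, 695/96)
obs 3: x=-3 → posterior Inverse-Gamma(9/2, 887/96)
obs 4: x=-1 → posterior Inverse-Gamma(5, 887/96)
obs 5: x=6 → posterior Inverse-Gamma(11/2, 3239/96)
obs 6: x=-7 → posterior Inverse-Gamma(6, 4967/96)
obs 7: x=5 → posterior Inverse-Gamma(13/2, 6695/96)
obs 8: x=-7/4 → posterior Inverse-Gamma(7, 3361/48)
obs 9: x=1/2 → posterior Inverse-Gamma(15/2, 3415/48)
obs 10: x=-3/4 → posterior Inverse-Gamma(8, 6833/96)
obs 11: x=5/2 → posterior Inverse-Gamma(17/2, 7421/96)
obs 12: x=3 → posterior Inverse-Gamma(9, 8189/96)
obs 13: x=-3 → posterior Inverse-Gamma(19/2, 8381/96)
obs 14: x=3 → posterior Inverse-Gamma(10, 9149/96)

alpha=10, beta=9149/96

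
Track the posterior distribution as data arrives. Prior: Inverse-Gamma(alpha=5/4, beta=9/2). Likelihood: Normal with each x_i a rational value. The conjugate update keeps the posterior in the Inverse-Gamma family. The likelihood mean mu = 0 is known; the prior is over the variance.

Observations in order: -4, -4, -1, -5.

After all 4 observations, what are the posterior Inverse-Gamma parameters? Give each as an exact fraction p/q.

obs 1: x=-4 → posterior Inverse-Gamma(7/4, 25/2)
obs 2: x=-4 → posterior Inverse-Gamma(9/4, 41/2)
obs 3: x=-1 → posterior Inverse-Gamma(11/4, 21)
obs 4: x=-5 → posterior Inverse-Gamma(13/4, 67/2)

alpha=13/4, beta=67/2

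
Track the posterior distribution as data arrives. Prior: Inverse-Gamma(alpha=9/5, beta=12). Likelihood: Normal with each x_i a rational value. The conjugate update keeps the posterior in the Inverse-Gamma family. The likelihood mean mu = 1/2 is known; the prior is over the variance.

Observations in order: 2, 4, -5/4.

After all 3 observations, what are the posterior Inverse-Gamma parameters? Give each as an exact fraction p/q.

alpha=33/10, beta=665/32

obs 1: x=2 → posterior Inverse-Gamma(23/10, 105/8)
obs 2: x=4 → posterior Inverse-Gamma(14/5, 77/4)
obs 3: x=-5/4 → posterior Inverse-Gamma(33/10, 665/32)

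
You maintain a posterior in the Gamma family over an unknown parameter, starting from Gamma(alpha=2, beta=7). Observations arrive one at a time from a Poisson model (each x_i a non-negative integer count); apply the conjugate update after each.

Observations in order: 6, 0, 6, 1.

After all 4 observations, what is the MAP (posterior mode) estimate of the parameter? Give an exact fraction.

obs 1: x=6 → posterior Gamma(8, 8)
obs 2: x=0 → posterior Gamma(8, 9)
obs 3: x=6 → posterior Gamma(14, 10)
obs 4: x=1 → posterior Gamma(15, 11)

14/11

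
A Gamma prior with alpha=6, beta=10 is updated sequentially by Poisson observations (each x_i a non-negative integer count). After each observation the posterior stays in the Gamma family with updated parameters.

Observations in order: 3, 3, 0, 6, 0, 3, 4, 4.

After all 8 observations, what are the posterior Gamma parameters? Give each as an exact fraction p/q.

alpha=29, beta=18

obs 1: x=3 → posterior Gamma(9, 11)
obs 2: x=3 → posterior Gamma(12, 12)
obs 3: x=0 → posterior Gamma(12, 13)
obs 4: x=6 → posterior Gamma(18, 14)
obs 5: x=0 → posterior Gamma(18, 15)
obs 6: x=3 → posterior Gamma(21, 16)
obs 7: x=4 → posterior Gamma(25, 17)
obs 8: x=4 → posterior Gamma(29, 18)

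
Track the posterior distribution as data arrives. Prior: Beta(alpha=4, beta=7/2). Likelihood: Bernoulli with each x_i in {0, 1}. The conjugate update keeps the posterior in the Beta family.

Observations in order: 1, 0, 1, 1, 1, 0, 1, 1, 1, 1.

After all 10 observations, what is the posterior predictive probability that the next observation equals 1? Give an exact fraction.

24/35

obs 1: x=1 → posterior Beta(5, 7/2)
obs 2: x=0 → posterior Beta(5, 9/2)
obs 3: x=1 → posterior Beta(6, 9/2)
obs 4: x=1 → posterior Beta(7, 9/2)
obs 5: x=1 → posterior Beta(8, 9/2)
obs 6: x=0 → posterior Beta(8, 11/2)
obs 7: x=1 → posterior Beta(9, 11/2)
obs 8: x=1 → posterior Beta(10, 11/2)
obs 9: x=1 → posterior Beta(11, 11/2)
obs 10: x=1 → posterior Beta(12, 11/2)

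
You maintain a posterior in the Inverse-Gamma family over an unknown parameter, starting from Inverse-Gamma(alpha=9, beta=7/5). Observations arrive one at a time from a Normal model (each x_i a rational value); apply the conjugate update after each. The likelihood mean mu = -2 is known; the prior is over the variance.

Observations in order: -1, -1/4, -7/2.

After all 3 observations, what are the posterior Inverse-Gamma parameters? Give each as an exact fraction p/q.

obs 1: x=-1 → posterior Inverse-Gamma(19/2, 19/10)
obs 2: x=-1/4 → posterior Inverse-Gamma(10, 549/160)
obs 3: x=-7/2 → posterior Inverse-Gamma(21/2, 729/160)

alpha=21/2, beta=729/160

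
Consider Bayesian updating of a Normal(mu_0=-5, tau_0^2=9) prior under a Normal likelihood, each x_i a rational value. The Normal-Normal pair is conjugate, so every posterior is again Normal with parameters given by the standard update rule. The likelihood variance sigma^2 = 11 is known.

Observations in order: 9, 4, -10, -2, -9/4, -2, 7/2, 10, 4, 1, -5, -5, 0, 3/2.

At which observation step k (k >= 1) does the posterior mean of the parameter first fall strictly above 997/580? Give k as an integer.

obs 1: x=9 → posterior Normal(13/10, 99/20)
obs 2: x=4 → posterior Normal(62/29, 99/29)
obs 3: x=-10 → posterior Normal(-14/19, 99/38)
obs 4: x=-2 → posterior Normal(-46/47, 99/47)
obs 5: x=-9/4 → posterior Normal(-265/224, 99/56)
obs 6: x=-2 → posterior Normal(-337/260, 99/65)
obs 7: x=7/2 → posterior Normal(-211/296, 99/74)
obs 8: x=10 → posterior Normal(149/332, 99/83)
obs 9: x=4 → posterior Normal(293/368, 99/92)
obs 10: x=1 → posterior Normal(329/404, 99/101)
obs 11: x=-5 → posterior Normal(149/440, 9/10)
obs 12: x=-5 → posterior Normal(-31/476, 99/119)
obs 13: x=0 → posterior Normal(-31/512, 99/128)
obs 14: x=3/2 → posterior Normal(23/548, 99/137)

k = 2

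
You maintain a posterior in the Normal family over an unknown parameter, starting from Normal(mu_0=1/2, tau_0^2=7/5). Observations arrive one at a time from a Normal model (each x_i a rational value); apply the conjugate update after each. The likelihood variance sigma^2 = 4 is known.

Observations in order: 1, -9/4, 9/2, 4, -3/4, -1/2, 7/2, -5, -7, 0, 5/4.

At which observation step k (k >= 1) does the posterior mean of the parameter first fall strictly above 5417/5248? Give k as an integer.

obs 1: x=1 → posterior Normal(17/27, 28/27)
obs 2: x=-9/4 → posterior Normal(5/136, 14/17)
obs 3: x=9/2 → posterior Normal(131/164, 28/41)
obs 4: x=4 → posterior Normal(81/64, 7/12)
obs 5: x=-3/4 → posterior Normal(111/110, 28/55)
obs 6: x=-1/2 → posterior Normal(26/31, 14/31)
obs 7: x=7/2 → posterior Normal(51/46, 28/69)
obs 8: x=-5 → posterior Normal(83/152, 7/19)
obs 9: x=-7 → posterior Normal(-15/166, 28/83)
obs 10: x=0 → posterior Normal(-1/12, 14/45)
obs 11: x=5/4 → posterior Normal(5/388, 28/97)

k = 4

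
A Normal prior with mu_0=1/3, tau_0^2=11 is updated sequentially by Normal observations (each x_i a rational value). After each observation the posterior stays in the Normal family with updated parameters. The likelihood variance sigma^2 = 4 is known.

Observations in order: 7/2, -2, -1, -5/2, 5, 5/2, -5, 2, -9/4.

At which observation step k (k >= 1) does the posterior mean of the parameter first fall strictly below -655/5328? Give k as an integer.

obs 1: x=7/2 → posterior Normal(239/90, 44/15)
obs 2: x=-2 → posterior Normal(107/156, 22/13)
obs 3: x=-1 → posterior Normal(41/222, 44/37)
obs 4: x=-5/2 → posterior Normal(-31/72, 11/12)
obs 5: x=5 → posterior Normal(103/177, 44/59)
obs 6: x=5/2 → posterior Normal(53/60, 22/35)
obs 7: x=-5 → posterior Normal(41/486, 44/81)
obs 8: x=2 → posterior Normal(173/552, 11/23)
obs 9: x=-9/4 → posterior Normal(49/1236, 44/103)

k = 4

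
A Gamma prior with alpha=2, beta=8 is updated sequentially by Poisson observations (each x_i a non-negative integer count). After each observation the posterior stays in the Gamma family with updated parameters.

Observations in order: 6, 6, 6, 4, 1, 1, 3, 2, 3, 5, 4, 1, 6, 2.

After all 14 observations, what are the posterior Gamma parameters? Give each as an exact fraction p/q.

alpha=52, beta=22

obs 1: x=6 → posterior Gamma(8, 9)
obs 2: x=6 → posterior Gamma(14, 10)
obs 3: x=6 → posterior Gamma(20, 11)
obs 4: x=4 → posterior Gamma(24, 12)
obs 5: x=1 → posterior Gamma(25, 13)
obs 6: x=1 → posterior Gamma(26, 14)
obs 7: x=3 → posterior Gamma(29, 15)
obs 8: x=2 → posterior Gamma(31, 16)
obs 9: x=3 → posterior Gamma(34, 17)
obs 10: x=5 → posterior Gamma(39, 18)
obs 11: x=4 → posterior Gamma(43, 19)
obs 12: x=1 → posterior Gamma(44, 20)
obs 13: x=6 → posterior Gamma(50, 21)
obs 14: x=2 → posterior Gamma(52, 22)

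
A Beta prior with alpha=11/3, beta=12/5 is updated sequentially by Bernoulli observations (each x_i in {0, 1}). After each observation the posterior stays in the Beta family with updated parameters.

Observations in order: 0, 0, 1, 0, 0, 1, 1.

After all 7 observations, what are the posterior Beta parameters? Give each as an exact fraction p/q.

alpha=20/3, beta=32/5

obs 1: x=0 → posterior Beta(11/3, 17/5)
obs 2: x=0 → posterior Beta(11/3, 22/5)
obs 3: x=1 → posterior Beta(14/3, 22/5)
obs 4: x=0 → posterior Beta(14/3, 27/5)
obs 5: x=0 → posterior Beta(14/3, 32/5)
obs 6: x=1 → posterior Beta(17/3, 32/5)
obs 7: x=1 → posterior Beta(20/3, 32/5)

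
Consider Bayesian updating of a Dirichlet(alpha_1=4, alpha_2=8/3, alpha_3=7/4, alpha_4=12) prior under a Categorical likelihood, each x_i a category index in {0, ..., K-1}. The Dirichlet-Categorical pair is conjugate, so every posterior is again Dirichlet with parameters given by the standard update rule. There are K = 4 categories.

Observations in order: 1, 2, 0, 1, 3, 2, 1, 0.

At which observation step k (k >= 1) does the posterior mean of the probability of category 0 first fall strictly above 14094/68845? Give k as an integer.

k = 3

obs 1: x=1 → posterior Dirichlet(4, 11/3, 7/4, 12)
obs 2: x=2 → posterior Dirichlet(4, 11/3, 11/4, 12)
obs 3: x=0 → posterior Dirichlet(5, 11/3, 11/4, 12)
obs 4: x=1 → posterior Dirichlet(5, 14/3, 11/4, 12)
obs 5: x=3 → posterior Dirichlet(5, 14/3, 11/4, 13)
obs 6: x=2 → posterior Dirichlet(5, 14/3, 15/4, 13)
obs 7: x=1 → posterior Dirichlet(5, 17/3, 15/4, 13)
obs 8: x=0 → posterior Dirichlet(6, 17/3, 15/4, 13)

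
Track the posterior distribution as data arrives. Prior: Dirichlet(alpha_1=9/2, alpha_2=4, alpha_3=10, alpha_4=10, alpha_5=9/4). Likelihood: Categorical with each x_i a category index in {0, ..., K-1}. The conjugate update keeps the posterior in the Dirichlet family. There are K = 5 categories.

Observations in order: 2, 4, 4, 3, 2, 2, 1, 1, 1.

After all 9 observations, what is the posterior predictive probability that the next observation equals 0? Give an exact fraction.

6/53

obs 1: x=2 → posterior Dirichlet(9/2, 4, 11, 10, 9/4)
obs 2: x=4 → posterior Dirichlet(9/2, 4, 11, 10, 13/4)
obs 3: x=4 → posterior Dirichlet(9/2, 4, 11, 10, 17/4)
obs 4: x=3 → posterior Dirichlet(9/2, 4, 11, 11, 17/4)
obs 5: x=2 → posterior Dirichlet(9/2, 4, 12, 11, 17/4)
obs 6: x=2 → posterior Dirichlet(9/2, 4, 13, 11, 17/4)
obs 7: x=1 → posterior Dirichlet(9/2, 5, 13, 11, 17/4)
obs 8: x=1 → posterior Dirichlet(9/2, 6, 13, 11, 17/4)
obs 9: x=1 → posterior Dirichlet(9/2, 7, 13, 11, 17/4)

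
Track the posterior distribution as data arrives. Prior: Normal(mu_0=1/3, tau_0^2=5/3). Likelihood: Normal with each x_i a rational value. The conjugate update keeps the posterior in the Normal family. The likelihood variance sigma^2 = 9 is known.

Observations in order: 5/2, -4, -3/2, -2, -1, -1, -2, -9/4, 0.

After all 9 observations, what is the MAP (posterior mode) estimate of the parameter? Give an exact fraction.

-21/32

obs 1: x=5/2 → posterior Normal(43/64, 45/32)
obs 2: x=-4 → posterior Normal(3/74, 45/37)
obs 3: x=-3/2 → posterior Normal(-1/7, 15/14)
obs 4: x=-2 → posterior Normal(-16/47, 45/47)
obs 5: x=-1 → posterior Normal(-21/52, 45/52)
obs 6: x=-1 → posterior Normal(-26/57, 15/19)
obs 7: x=-2 → posterior Normal(-18/31, 45/62)
obs 8: x=-9/4 → posterior Normal(-189/268, 45/67)
obs 9: x=0 → posterior Normal(-21/32, 5/8)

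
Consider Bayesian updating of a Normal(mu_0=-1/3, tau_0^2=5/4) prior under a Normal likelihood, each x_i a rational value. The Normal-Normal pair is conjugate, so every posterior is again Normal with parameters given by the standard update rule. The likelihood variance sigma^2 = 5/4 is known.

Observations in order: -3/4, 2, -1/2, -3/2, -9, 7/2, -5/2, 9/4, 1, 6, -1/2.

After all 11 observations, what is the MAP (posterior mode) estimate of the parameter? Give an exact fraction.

obs 1: x=-3/4 → posterior Normal(-13/24, 5/8)
obs 2: x=2 → posterior Normal(11/36, 5/12)
obs 3: x=-1/2 → posterior Normal(5/48, 5/16)
obs 4: x=-3/2 → posterior Normal(-13/60, 1/4)
obs 5: x=-9 → posterior Normal(-121/72, 5/24)
obs 6: x=7/2 → posterior Normal(-79/84, 5/28)
obs 7: x=-5/2 → posterior Normal(-109/96, 5/32)
obs 8: x=9/4 → posterior Normal(-41/54, 5/36)
obs 9: x=1 → posterior Normal(-7/12, 1/8)
obs 10: x=6 → posterior Normal(1/66, 5/44)
obs 11: x=-1/2 → posterior Normal(-1/36, 5/48)

-1/36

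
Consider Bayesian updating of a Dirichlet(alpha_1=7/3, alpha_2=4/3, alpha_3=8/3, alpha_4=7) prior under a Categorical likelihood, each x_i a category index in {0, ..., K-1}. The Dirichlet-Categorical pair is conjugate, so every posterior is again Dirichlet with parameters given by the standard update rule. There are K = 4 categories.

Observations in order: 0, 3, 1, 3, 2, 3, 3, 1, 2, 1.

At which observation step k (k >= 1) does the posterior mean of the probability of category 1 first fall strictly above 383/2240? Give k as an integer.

obs 1: x=0 → posterior Dirichlet(10/3, 4/3, 8/3, 7)
obs 2: x=3 → posterior Dirichlet(10/3, 4/3, 8/3, 8)
obs 3: x=1 → posterior Dirichlet(10/3, 7/3, 8/3, 8)
obs 4: x=3 → posterior Dirichlet(10/3, 7/3, 8/3, 9)
obs 5: x=2 → posterior Dirichlet(10/3, 7/3, 11/3, 9)
obs 6: x=3 → posterior Dirichlet(10/3, 7/3, 11/3, 10)
obs 7: x=3 → posterior Dirichlet(10/3, 7/3, 11/3, 11)
obs 8: x=1 → posterior Dirichlet(10/3, 10/3, 11/3, 11)
obs 9: x=2 → posterior Dirichlet(10/3, 10/3, 14/3, 11)
obs 10: x=1 → posterior Dirichlet(10/3, 13/3, 14/3, 11)

k = 10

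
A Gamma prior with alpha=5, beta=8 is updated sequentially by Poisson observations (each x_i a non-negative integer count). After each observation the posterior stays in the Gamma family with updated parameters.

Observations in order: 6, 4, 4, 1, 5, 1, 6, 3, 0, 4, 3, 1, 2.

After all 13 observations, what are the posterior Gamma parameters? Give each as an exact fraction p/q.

alpha=45, beta=21

obs 1: x=6 → posterior Gamma(11, 9)
obs 2: x=4 → posterior Gamma(15, 10)
obs 3: x=4 → posterior Gamma(19, 11)
obs 4: x=1 → posterior Gamma(20, 12)
obs 5: x=5 → posterior Gamma(25, 13)
obs 6: x=1 → posterior Gamma(26, 14)
obs 7: x=6 → posterior Gamma(32, 15)
obs 8: x=3 → posterior Gamma(35, 16)
obs 9: x=0 → posterior Gamma(35, 17)
obs 10: x=4 → posterior Gamma(39, 18)
obs 11: x=3 → posterior Gamma(42, 19)
obs 12: x=1 → posterior Gamma(43, 20)
obs 13: x=2 → posterior Gamma(45, 21)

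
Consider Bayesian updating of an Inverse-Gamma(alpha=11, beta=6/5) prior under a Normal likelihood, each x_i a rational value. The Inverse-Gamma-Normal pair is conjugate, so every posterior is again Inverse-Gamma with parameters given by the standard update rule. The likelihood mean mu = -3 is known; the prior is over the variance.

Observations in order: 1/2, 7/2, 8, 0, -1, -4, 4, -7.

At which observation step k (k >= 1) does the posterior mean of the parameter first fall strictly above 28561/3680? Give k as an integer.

k = 4

obs 1: x=1/2 → posterior Inverse-Gamma(23/2, 293/40)
obs 2: x=7/2 → posterior Inverse-Gamma(12, 569/20)
obs 3: x=8 → posterior Inverse-Gamma(25/2, 1779/20)
obs 4: x=0 → posterior Inverse-Gamma(13, 1869/20)
obs 5: x=-1 → posterior Inverse-Gamma(27/2, 1909/20)
obs 6: x=-4 → posterior Inverse-Gamma(14, 1919/20)
obs 7: x=4 → posterior Inverse-Gamma(29/2, 2409/20)
obs 8: x=-7 → posterior Inverse-Gamma(15, 2569/20)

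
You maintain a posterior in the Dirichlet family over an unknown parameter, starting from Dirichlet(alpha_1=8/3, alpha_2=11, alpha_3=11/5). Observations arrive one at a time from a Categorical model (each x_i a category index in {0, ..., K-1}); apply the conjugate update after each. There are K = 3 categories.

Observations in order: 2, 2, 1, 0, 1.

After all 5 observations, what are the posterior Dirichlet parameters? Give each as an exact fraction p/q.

alpha_1=11/3, alpha_2=13, alpha_3=21/5

obs 1: x=2 → posterior Dirichlet(8/3, 11, 16/5)
obs 2: x=2 → posterior Dirichlet(8/3, 11, 21/5)
obs 3: x=1 → posterior Dirichlet(8/3, 12, 21/5)
obs 4: x=0 → posterior Dirichlet(11/3, 12, 21/5)
obs 5: x=1 → posterior Dirichlet(11/3, 13, 21/5)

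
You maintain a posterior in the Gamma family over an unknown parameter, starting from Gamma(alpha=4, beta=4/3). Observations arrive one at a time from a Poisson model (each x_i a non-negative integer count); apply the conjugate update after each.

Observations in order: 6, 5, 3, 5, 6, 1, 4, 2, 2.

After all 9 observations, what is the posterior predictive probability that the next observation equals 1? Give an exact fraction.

obs 1: x=6 → posterior Gamma(10, 7/3)
obs 2: x=5 → posterior Gamma(15, 10/3)
obs 3: x=3 → posterior Gamma(18, 13/3)
obs 4: x=5 → posterior Gamma(23, 16/3)
obs 5: x=6 → posterior Gamma(29, 19/3)
obs 6: x=1 → posterior Gamma(30, 22/3)
obs 7: x=4 → posterior Gamma(34, 25/3)
obs 8: x=2 → posterior Gamma(36, 28/3)
obs 9: x=2 → posterior Gamma(38, 31/3)

26768203259966978835415865993296621914149372334053954882937/267083936740159472385893112042224280107410674334330762821632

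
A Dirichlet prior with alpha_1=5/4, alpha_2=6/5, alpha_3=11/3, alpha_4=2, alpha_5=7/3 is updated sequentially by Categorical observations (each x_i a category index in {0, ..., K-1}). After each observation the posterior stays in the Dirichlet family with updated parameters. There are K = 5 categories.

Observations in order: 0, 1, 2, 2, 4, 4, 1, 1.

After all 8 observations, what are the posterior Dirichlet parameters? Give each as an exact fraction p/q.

alpha_1=9/4, alpha_2=21/5, alpha_3=17/3, alpha_4=2, alpha_5=13/3

obs 1: x=0 → posterior Dirichlet(9/4, 6/5, 11/3, 2, 7/3)
obs 2: x=1 → posterior Dirichlet(9/4, 11/5, 11/3, 2, 7/3)
obs 3: x=2 → posterior Dirichlet(9/4, 11/5, 14/3, 2, 7/3)
obs 4: x=2 → posterior Dirichlet(9/4, 11/5, 17/3, 2, 7/3)
obs 5: x=4 → posterior Dirichlet(9/4, 11/5, 17/3, 2, 10/3)
obs 6: x=4 → posterior Dirichlet(9/4, 11/5, 17/3, 2, 13/3)
obs 7: x=1 → posterior Dirichlet(9/4, 16/5, 17/3, 2, 13/3)
obs 8: x=1 → posterior Dirichlet(9/4, 21/5, 17/3, 2, 13/3)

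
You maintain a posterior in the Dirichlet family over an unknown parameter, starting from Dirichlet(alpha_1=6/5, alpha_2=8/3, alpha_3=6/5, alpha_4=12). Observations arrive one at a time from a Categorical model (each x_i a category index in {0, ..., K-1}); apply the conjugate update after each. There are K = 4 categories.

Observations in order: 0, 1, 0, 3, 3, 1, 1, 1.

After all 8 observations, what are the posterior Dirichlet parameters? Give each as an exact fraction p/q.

obs 1: x=0 → posterior Dirichlet(11/5, 8/3, 6/5, 12)
obs 2: x=1 → posterior Dirichlet(11/5, 11/3, 6/5, 12)
obs 3: x=0 → posterior Dirichlet(16/5, 11/3, 6/5, 12)
obs 4: x=3 → posterior Dirichlet(16/5, 11/3, 6/5, 13)
obs 5: x=3 → posterior Dirichlet(16/5, 11/3, 6/5, 14)
obs 6: x=1 → posterior Dirichlet(16/5, 14/3, 6/5, 14)
obs 7: x=1 → posterior Dirichlet(16/5, 17/3, 6/5, 14)
obs 8: x=1 → posterior Dirichlet(16/5, 20/3, 6/5, 14)

alpha_1=16/5, alpha_2=20/3, alpha_3=6/5, alpha_4=14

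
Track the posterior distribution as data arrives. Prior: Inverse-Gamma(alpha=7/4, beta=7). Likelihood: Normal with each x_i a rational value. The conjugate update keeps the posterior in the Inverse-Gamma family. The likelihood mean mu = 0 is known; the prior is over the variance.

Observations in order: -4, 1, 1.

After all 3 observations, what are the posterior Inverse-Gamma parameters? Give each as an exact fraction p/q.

obs 1: x=-4 → posterior Inverse-Gamma(9/4, 15)
obs 2: x=1 → posterior Inverse-Gamma(11/4, 31/2)
obs 3: x=1 → posterior Inverse-Gamma(13/4, 16)

alpha=13/4, beta=16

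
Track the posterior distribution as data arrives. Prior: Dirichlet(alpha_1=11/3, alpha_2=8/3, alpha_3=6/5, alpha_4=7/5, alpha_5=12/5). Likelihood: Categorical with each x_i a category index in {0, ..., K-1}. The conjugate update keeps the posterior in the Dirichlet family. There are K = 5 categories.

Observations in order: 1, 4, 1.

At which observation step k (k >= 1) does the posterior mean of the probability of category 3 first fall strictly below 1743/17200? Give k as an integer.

k = 3

obs 1: x=1 → posterior Dirichlet(11/3, 11/3, 6/5, 7/5, 12/5)
obs 2: x=4 → posterior Dirichlet(11/3, 11/3, 6/5, 7/5, 17/5)
obs 3: x=1 → posterior Dirichlet(11/3, 14/3, 6/5, 7/5, 17/5)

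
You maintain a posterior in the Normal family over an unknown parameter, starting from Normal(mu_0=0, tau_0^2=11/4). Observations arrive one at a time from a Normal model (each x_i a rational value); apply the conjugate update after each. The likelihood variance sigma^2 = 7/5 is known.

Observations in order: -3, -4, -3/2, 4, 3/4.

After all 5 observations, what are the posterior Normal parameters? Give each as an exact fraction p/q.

mu_0=-275/404, tau_0^2=77/303

obs 1: x=-3 → posterior Normal(-165/83, 77/83)
obs 2: x=-4 → posterior Normal(-385/138, 77/138)
obs 3: x=-3/2 → posterior Normal(-935/386, 77/193)
obs 4: x=4 → posterior Normal(-495/496, 77/248)
obs 5: x=3/4 → posterior Normal(-275/404, 77/303)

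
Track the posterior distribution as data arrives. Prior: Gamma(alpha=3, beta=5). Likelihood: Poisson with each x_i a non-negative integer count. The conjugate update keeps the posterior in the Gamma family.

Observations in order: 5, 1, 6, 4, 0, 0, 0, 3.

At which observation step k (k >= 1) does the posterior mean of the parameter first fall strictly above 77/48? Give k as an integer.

obs 1: x=5 → posterior Gamma(8, 6)
obs 2: x=1 → posterior Gamma(9, 7)
obs 3: x=6 → posterior Gamma(15, 8)
obs 4: x=4 → posterior Gamma(19, 9)
obs 5: x=0 → posterior Gamma(19, 10)
obs 6: x=0 → posterior Gamma(19, 11)
obs 7: x=0 → posterior Gamma(19, 12)
obs 8: x=3 → posterior Gamma(22, 13)

k = 3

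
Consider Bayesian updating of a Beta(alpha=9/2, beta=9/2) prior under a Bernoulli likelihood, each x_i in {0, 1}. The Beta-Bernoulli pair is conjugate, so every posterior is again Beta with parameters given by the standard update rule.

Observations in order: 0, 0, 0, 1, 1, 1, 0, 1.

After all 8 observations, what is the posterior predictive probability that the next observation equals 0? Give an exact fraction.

obs 1: x=0 → posterior Beta(9/2, 11/2)
obs 2: x=0 → posterior Beta(9/2, 13/2)
obs 3: x=0 → posterior Beta(9/2, 15/2)
obs 4: x=1 → posterior Beta(11/2, 15/2)
obs 5: x=1 → posterior Beta(13/2, 15/2)
obs 6: x=1 → posterior Beta(15/2, 15/2)
obs 7: x=0 → posterior Beta(15/2, 17/2)
obs 8: x=1 → posterior Beta(17/2, 17/2)

1/2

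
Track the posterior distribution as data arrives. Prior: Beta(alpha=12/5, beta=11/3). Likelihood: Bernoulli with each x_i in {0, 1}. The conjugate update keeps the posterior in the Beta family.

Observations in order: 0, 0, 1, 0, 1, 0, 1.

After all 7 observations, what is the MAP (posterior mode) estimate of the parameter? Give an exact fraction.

33/83

obs 1: x=0 → posterior Beta(12/5, 14/3)
obs 2: x=0 → posterior Beta(12/5, 17/3)
obs 3: x=1 → posterior Beta(17/5, 17/3)
obs 4: x=0 → posterior Beta(17/5, 20/3)
obs 5: x=1 → posterior Beta(22/5, 20/3)
obs 6: x=0 → posterior Beta(22/5, 23/3)
obs 7: x=1 → posterior Beta(27/5, 23/3)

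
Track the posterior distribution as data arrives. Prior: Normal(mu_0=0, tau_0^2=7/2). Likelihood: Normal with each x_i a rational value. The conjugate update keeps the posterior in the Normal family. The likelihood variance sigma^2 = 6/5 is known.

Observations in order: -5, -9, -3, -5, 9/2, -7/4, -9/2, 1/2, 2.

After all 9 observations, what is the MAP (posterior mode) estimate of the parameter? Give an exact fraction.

obs 1: x=-5 → posterior Normal(-175/47, 42/47)
obs 2: x=-9 → posterior Normal(-245/41, 21/41)
obs 3: x=-3 → posterior Normal(-595/117, 14/39)
obs 4: x=-5 → posterior Normal(-385/76, 21/76)
obs 5: x=9/2 → posterior Normal(-1225/374, 42/187)
obs 6: x=-7/4 → posterior Normal(-2695/888, 7/37)
obs 7: x=-9/2 → posterior Normal(-3325/1028, 42/257)
obs 8: x=1/2 → posterior Normal(-3255/1168, 21/146)
obs 9: x=2 → posterior Normal(-2975/1308, 14/109)

-2975/1308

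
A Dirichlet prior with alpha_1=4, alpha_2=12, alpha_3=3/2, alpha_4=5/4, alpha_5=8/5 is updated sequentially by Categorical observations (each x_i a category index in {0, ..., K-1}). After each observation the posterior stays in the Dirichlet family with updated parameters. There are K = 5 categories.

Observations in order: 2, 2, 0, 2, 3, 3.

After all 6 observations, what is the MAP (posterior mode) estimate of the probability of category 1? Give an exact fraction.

obs 1: x=2 → posterior Dirichlet(4, 12, 5/2, 5/4, 8/5)
obs 2: x=2 → posterior Dirichlet(4, 12, 7/2, 5/4, 8/5)
obs 3: x=0 → posterior Dirichlet(5, 12, 7/2, 5/4, 8/5)
obs 4: x=2 → posterior Dirichlet(5, 12, 9/2, 5/4, 8/5)
obs 5: x=3 → posterior Dirichlet(5, 12, 9/2, 9/4, 8/5)
obs 6: x=3 → posterior Dirichlet(5, 12, 9/2, 13/4, 8/5)

220/427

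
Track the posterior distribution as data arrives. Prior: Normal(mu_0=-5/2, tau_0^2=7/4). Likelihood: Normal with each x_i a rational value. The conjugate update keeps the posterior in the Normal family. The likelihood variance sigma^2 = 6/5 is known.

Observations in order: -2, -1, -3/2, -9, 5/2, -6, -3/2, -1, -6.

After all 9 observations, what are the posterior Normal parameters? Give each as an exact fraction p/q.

mu_0=-635/226, tau_0^2=14/113

obs 1: x=-2 → posterior Normal(-130/59, 42/59)
obs 2: x=-1 → posterior Normal(-165/94, 21/47)
obs 3: x=-3/2 → posterior Normal(-145/86, 14/43)
obs 4: x=-9 → posterior Normal(-1065/328, 21/82)
obs 5: x=5/2 → posterior Normal(-445/199, 42/199)
obs 6: x=-6 → posterior Normal(-655/234, 7/39)
obs 7: x=-3/2 → posterior Normal(-1415/538, 42/269)
obs 8: x=-1 → posterior Normal(-1485/608, 21/152)
obs 9: x=-6 → posterior Normal(-635/226, 14/113)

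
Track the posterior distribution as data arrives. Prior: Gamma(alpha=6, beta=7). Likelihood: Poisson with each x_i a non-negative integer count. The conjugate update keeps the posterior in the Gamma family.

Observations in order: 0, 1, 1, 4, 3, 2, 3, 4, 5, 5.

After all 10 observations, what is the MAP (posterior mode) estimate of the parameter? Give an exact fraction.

33/17

obs 1: x=0 → posterior Gamma(6, 8)
obs 2: x=1 → posterior Gamma(7, 9)
obs 3: x=1 → posterior Gamma(8, 10)
obs 4: x=4 → posterior Gamma(12, 11)
obs 5: x=3 → posterior Gamma(15, 12)
obs 6: x=2 → posterior Gamma(17, 13)
obs 7: x=3 → posterior Gamma(20, 14)
obs 8: x=4 → posterior Gamma(24, 15)
obs 9: x=5 → posterior Gamma(29, 16)
obs 10: x=5 → posterior Gamma(34, 17)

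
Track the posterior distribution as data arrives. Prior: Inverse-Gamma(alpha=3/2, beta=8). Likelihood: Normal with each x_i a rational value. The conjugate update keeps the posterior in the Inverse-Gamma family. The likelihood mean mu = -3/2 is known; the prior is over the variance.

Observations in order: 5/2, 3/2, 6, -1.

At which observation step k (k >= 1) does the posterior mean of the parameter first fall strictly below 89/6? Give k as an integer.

k = 2

obs 1: x=5/2 → posterior Inverse-Gamma(2, 16)
obs 2: x=3/2 → posterior Inverse-Gamma(5/2, 41/2)
obs 3: x=6 → posterior Inverse-Gamma(3, 389/8)
obs 4: x=-1 → posterior Inverse-Gamma(7/2, 195/4)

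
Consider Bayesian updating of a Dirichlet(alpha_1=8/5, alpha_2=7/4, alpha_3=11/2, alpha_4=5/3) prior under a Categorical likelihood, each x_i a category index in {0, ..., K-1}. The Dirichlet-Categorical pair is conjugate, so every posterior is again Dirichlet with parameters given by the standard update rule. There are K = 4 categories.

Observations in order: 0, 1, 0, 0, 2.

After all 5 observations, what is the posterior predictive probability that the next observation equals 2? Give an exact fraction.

obs 1: x=0 → posterior Dirichlet(13/5, 7/4, 11/2, 5/3)
obs 2: x=1 → posterior Dirichlet(13/5, 11/4, 11/2, 5/3)
obs 3: x=0 → posterior Dirichlet(18/5, 11/4, 11/2, 5/3)
obs 4: x=0 → posterior Dirichlet(23/5, 11/4, 11/2, 5/3)
obs 5: x=2 → posterior Dirichlet(23/5, 11/4, 13/2, 5/3)

390/931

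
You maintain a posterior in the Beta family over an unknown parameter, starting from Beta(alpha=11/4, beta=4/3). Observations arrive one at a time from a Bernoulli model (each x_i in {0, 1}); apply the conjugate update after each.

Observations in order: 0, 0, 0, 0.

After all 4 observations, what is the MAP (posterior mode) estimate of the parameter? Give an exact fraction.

obs 1: x=0 → posterior Beta(11/4, 7/3)
obs 2: x=0 → posterior Beta(11/4, 10/3)
obs 3: x=0 → posterior Beta(11/4, 13/3)
obs 4: x=0 → posterior Beta(11/4, 16/3)

21/73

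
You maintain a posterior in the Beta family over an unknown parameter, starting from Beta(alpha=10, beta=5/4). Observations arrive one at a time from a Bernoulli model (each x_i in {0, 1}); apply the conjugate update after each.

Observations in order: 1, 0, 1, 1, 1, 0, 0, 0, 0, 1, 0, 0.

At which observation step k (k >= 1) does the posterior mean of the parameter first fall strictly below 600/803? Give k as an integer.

k = 8

obs 1: x=1 → posterior Beta(11, 5/4)
obs 2: x=0 → posterior Beta(11, 9/4)
obs 3: x=1 → posterior Beta(12, 9/4)
obs 4: x=1 → posterior Beta(13, 9/4)
obs 5: x=1 → posterior Beta(14, 9/4)
obs 6: x=0 → posterior Beta(14, 13/4)
obs 7: x=0 → posterior Beta(14, 17/4)
obs 8: x=0 → posterior Beta(14, 21/4)
obs 9: x=0 → posterior Beta(14, 25/4)
obs 10: x=1 → posterior Beta(15, 25/4)
obs 11: x=0 → posterior Beta(15, 29/4)
obs 12: x=0 → posterior Beta(15, 33/4)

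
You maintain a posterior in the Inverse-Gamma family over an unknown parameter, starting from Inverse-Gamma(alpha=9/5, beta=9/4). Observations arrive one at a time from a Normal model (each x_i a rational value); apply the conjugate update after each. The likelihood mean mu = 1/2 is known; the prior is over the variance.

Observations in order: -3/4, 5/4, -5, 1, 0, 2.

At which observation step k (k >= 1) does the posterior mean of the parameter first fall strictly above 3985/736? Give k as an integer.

obs 1: x=-3/4 → posterior Inverse-Gamma(23/10, 97/32)
obs 2: x=5/4 → posterior Inverse-Gamma(14/5, 53/16)
obs 3: x=-5 → posterior Inverse-Gamma(33/10, 295/16)
obs 4: x=1 → posterior Inverse-Gamma(19/5, 297/16)
obs 5: x=0 → posterior Inverse-Gamma(43/10, 299/16)
obs 6: x=2 → posterior Inverse-Gamma(24/5, 317/16)

k = 3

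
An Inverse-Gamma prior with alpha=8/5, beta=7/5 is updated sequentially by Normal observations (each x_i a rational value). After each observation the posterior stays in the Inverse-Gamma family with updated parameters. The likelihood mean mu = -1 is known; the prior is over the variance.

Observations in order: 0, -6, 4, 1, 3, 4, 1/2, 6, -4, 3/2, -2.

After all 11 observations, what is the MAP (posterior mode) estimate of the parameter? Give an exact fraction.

1663/162

obs 1: x=0 → posterior Inverse-Gamma(21/10, 19/10)
obs 2: x=-6 → posterior Inverse-Gamma(13/5, 72/5)
obs 3: x=4 → posterior Inverse-Gamma(31/10, 269/10)
obs 4: x=1 → posterior Inverse-Gamma(18/5, 289/10)
obs 5: x=3 → posterior Inverse-Gamma(41/10, 369/10)
obs 6: x=4 → posterior Inverse-Gamma(23/5, 247/5)
obs 7: x=1/2 → posterior Inverse-Gamma(51/10, 2021/40)
obs 8: x=6 → posterior Inverse-Gamma(28/5, 3001/40)
obs 9: x=-4 → posterior Inverse-Gamma(61/10, 3181/40)
obs 10: x=3/2 → posterior Inverse-Gamma(33/5, 1653/20)
obs 11: x=-2 → posterior Inverse-Gamma(71/10, 1663/20)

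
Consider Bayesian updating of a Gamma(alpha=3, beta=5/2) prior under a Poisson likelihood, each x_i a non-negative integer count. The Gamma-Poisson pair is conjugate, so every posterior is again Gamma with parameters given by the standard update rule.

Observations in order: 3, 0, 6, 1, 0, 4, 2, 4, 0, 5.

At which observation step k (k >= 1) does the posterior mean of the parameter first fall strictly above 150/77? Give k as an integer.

k = 3

obs 1: x=3 → posterior Gamma(6, 7/2)
obs 2: x=0 → posterior Gamma(6, 9/2)
obs 3: x=6 → posterior Gamma(12, 11/2)
obs 4: x=1 → posterior Gamma(13, 13/2)
obs 5: x=0 → posterior Gamma(13, 15/2)
obs 6: x=4 → posterior Gamma(17, 17/2)
obs 7: x=2 → posterior Gamma(19, 19/2)
obs 8: x=4 → posterior Gamma(23, 21/2)
obs 9: x=0 → posterior Gamma(23, 23/2)
obs 10: x=5 → posterior Gamma(28, 25/2)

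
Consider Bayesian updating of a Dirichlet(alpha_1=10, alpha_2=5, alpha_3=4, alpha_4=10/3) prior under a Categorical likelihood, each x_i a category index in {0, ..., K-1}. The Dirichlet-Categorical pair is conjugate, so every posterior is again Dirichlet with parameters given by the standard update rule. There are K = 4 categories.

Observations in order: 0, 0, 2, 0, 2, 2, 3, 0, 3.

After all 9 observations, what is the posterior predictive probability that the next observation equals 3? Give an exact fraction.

8/47

obs 1: x=0 → posterior Dirichlet(11, 5, 4, 10/3)
obs 2: x=0 → posterior Dirichlet(12, 5, 4, 10/3)
obs 3: x=2 → posterior Dirichlet(12, 5, 5, 10/3)
obs 4: x=0 → posterior Dirichlet(13, 5, 5, 10/3)
obs 5: x=2 → posterior Dirichlet(13, 5, 6, 10/3)
obs 6: x=2 → posterior Dirichlet(13, 5, 7, 10/3)
obs 7: x=3 → posterior Dirichlet(13, 5, 7, 13/3)
obs 8: x=0 → posterior Dirichlet(14, 5, 7, 13/3)
obs 9: x=3 → posterior Dirichlet(14, 5, 7, 16/3)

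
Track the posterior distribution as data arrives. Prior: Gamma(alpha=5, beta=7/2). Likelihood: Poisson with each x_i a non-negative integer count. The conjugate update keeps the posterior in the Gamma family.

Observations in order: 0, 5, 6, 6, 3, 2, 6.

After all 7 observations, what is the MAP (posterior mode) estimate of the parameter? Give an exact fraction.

64/21

obs 1: x=0 → posterior Gamma(5, 9/2)
obs 2: x=5 → posterior Gamma(10, 11/2)
obs 3: x=6 → posterior Gamma(16, 13/2)
obs 4: x=6 → posterior Gamma(22, 15/2)
obs 5: x=3 → posterior Gamma(25, 17/2)
obs 6: x=2 → posterior Gamma(27, 19/2)
obs 7: x=6 → posterior Gamma(33, 21/2)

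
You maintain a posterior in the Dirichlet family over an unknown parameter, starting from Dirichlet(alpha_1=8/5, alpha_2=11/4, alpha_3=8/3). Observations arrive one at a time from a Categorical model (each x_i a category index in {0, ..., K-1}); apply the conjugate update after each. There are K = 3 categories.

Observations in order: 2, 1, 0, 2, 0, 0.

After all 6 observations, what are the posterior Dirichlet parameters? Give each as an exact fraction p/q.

obs 1: x=2 → posterior Dirichlet(8/5, 11/4, 11/3)
obs 2: x=1 → posterior Dirichlet(8/5, 15/4, 11/3)
obs 3: x=0 → posterior Dirichlet(13/5, 15/4, 11/3)
obs 4: x=2 → posterior Dirichlet(13/5, 15/4, 14/3)
obs 5: x=0 → posterior Dirichlet(18/5, 15/4, 14/3)
obs 6: x=0 → posterior Dirichlet(23/5, 15/4, 14/3)

alpha_1=23/5, alpha_2=15/4, alpha_3=14/3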